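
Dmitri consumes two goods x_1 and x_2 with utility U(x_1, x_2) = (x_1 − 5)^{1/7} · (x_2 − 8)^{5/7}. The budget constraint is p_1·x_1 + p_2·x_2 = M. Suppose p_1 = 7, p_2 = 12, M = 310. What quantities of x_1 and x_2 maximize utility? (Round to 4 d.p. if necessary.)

This is Cobb-Douglas in (x_1−5, x_2−8): tangency gives 1/7·p_2·(x_2−8) = 5/7·p_1·(x_1−5).
Substituting into the budget: x_1* = 5 + 1/6·(M − 5·p_1 − 8·p_2)/p_1, and x_2* = 8 + 5/6·(…)/p_2.
Discretionary income = 310 − 5·7 − 8·12 = 179; x_1* = 5 + 1/6·179/7 = 9.2619; x_2* = 8 + 5/6·179/12 = 20.4306.

x_1* = 9.2619, x_2* = 20.4306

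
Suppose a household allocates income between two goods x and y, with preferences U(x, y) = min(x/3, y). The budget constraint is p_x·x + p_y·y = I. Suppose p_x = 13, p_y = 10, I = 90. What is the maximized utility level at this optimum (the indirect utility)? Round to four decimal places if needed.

V = 1.8367

With perfect complements, no substitution: consume in ratio x:y = 3:1.
Budget: p_x·x + p_y·(1/3)·x = I, so (3·p_x + p_y)·x = 3·I.
Demand: x*(p_x,p_y,I) = 3·I/(3·p_x + p_y), y* = I/(3·p_x + p_y).
Here 3·13 + 10 = 49, giving x* = 5.5102 and y* = 1.8367.
Utility at the optimum: U(5.5102, 1.8367) = 1.8367.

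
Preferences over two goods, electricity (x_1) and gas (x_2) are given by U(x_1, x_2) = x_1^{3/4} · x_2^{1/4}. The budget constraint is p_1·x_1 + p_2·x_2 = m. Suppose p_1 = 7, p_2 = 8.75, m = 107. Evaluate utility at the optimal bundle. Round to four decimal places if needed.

MU_x_1/MU_x_2 = (0.75·x_2)/(0.25·x_1); tangency sets this equal to p_1/p_2.
So 0.75·p_2·x_2 = 0.25·p_1·x_1; combined with the budget, a share 0.75 of income goes to x_1.
Demand: x_1*(p_1,p_2,m) = 0.75·m/p_1 and x_2* = 0.25·m/p_2.
At p_1=7, p_2=8.75, m=107: x_1* = 0.75·107/7 = 11.4643, x_2* = 3.0571.
Utility at the optimum: U(11.4643, 3.0571) = 8.2383.

V = 8.2383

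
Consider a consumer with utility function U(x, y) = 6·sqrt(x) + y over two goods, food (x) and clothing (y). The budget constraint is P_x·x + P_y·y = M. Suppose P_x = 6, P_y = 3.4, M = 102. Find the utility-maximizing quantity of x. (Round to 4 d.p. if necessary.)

x* = 2.89

Utility is quasi-linear in y; the FOC for x is 3/√x = P_x/P_y.
Thus x* = (3·P_y/P_x)² — independent of M — with the rest of income spent on y.
Plugging in: x* = (3·3.4/6)² = 2.89.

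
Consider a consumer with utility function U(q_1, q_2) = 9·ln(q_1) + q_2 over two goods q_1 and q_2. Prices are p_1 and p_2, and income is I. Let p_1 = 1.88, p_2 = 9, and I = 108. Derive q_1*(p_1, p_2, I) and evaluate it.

So q_1*(p_1,p_2) = 9·p_2/p_1, independent of income; and q_2* = (I − 9·p_2)/p_2.
At the given prices: q_1* = 9·9/1.88 = 43.0851.

q_1* = 43.0851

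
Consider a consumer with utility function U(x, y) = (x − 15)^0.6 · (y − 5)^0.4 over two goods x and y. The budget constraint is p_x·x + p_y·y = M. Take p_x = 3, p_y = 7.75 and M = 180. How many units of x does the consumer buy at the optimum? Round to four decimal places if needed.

x* = 34.25

MRS = (3/2)·(y−5)/(x−15). Tangency with p_x/p_y gives y−5 = (2/3)·(p_x/p_y)·(x−15).
After buying the subsistence bundle (15, 5), a share 0.6 of the remaining income goes to x: x* = 15 + 0.6·(M − 15p_x − 5p_y)/p_x.
Discretionary income = 180 − 15·3 − 5·7.75 = 96.25; x* = 15 + 0.6·96.25/3 = 34.25.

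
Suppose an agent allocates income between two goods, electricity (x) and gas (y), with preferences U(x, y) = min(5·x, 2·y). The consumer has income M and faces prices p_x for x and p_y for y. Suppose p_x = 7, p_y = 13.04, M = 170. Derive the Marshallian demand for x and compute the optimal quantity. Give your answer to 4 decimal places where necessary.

x* = 4.2929

With perfect complements, no substitution: consume in ratio x:y = 2:5.
Budget: p_x·x + p_y·(5/2)·x = M, so (2·p_x + 5·p_y)·x = 2·M.
Demand: x*(p_x,p_y,M) = 2·M/(2·p_x + 5·p_y), y* = 5·M/(2·p_x + 5·p_y).
Here 2·7 + 5·13.04 = 79.2, giving x* = 4.2929.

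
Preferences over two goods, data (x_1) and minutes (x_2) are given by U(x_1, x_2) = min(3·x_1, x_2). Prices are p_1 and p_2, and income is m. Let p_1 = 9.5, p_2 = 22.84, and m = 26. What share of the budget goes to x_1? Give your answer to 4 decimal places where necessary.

share on x_1 = 0.1218

Demand: x_1*(p_1,p_2,m) = m/(p_1 + 3·p_2), x_2* = 3·m/(p_1 + 3·p_2).
Here 9.5 + 3·22.84 = 78.02, giving x_1* = 0.3332 and x_2* = 0.9997.
Expenditure on x_1: 9.5·0.3332 = 3.1659; share = 0.1218.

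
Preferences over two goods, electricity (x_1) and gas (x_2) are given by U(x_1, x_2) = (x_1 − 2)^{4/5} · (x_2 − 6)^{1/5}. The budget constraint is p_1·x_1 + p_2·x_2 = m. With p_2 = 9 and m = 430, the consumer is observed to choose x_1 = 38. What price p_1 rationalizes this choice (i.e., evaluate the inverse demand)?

p_1 = 8

This is Cobb-Douglas in (x_1−2, x_2−6): tangency gives 0.8·p_2·(x_2−6) = 0.2·p_1·(x_1−2).
After buying the subsistence bundle (2, 6), a share 0.8 of the remaining income goes to x_1: x_1* = 2 + 0.8·(m − 2p_1 − 6p_2)/p_1.
Set x_1* = 38 in the demand function and solve for p_1: p_1 = 8.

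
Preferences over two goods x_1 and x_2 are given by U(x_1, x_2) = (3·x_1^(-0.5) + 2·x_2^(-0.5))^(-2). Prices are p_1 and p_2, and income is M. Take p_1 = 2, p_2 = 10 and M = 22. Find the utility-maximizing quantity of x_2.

MRS = MU_x_1/MU_x_2 = (3/2)·(x_2/x_1)^(1.5). Set equal to p_1/p_2.
Hence x_2/x_1 = ((2/3)·p_1/p_2)^(1/(1.5)), i.e. raised to the 2/3 power.
Substitute x_2 = (x_2/x_1)·x_1 into the budget: x_1* = M/(p_1 + p_2·(x_2/x_1)).
Numerically x_2/x_1 = 0.260991, so x_1* = 22/(2 + 10·0.260991) = 4.7723 and x_2* = 0.260991·4.7723 = 1.2455.

x_2* = 1.2455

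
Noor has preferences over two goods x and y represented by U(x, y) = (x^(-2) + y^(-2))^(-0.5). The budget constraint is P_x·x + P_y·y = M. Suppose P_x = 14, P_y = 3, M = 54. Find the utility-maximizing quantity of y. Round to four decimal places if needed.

y* = 4.7461

From the CES first-order condition, (y/x)^(3) = P_x/P_y.
Solve for the ratio: y/x = [P_x/P_y]^(1/3).
Substitute y = (y/x)·x into the budget: x* = M/(P_x + P_y·(y/x)).
Numerically y/x = 1.671099, so x* = 54/(14 + 3·1.671099) = 2.8401 and y* = 1.671099·2.8401 = 4.7461.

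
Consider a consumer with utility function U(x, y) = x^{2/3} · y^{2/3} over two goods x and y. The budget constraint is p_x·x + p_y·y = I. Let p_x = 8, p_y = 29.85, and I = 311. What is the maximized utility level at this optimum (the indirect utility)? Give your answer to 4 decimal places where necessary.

V = 21.7246

MU_x/MU_y = (2/3·y)/(2/3·x); tangency sets this equal to p_x/p_y.
Rearranging, p_y·y = p_x·x. Substituting into the budget gives p_x·x·(1 + 1) = I.
Demand: x*(p_x,p_y,I) = 0.5·I/p_x and y* = 0.5·I/p_y.
At p_x=8, p_y=29.85, I=311: x* = 0.5·311/8 = 19.4375, y* = 5.2094.
Utility at the optimum: U(19.4375, 5.2094) = 21.7246.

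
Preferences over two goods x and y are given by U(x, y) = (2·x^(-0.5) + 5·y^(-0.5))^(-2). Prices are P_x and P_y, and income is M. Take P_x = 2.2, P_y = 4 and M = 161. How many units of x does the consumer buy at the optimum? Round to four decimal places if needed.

x* = 22.5298

MRS = MU_x/MU_y = (2/5)·(y/x)^(1.5). Set equal to P_x/P_y.
Solve for the ratio: y/x = [(5/2)·P_x/P_y]^(2/3).
Substitute y = (y/x)·x into the budget: x* = M/(P_x + P_y·(y/x)).
Numerically y/x = 1.236522, so x* = 161/(2.2 + 4·1.236522) = 22.5298.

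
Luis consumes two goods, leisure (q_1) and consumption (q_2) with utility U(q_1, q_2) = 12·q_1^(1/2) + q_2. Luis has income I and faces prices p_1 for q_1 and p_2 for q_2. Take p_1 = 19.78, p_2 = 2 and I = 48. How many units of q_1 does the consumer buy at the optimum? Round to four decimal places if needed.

q_1* = 0.3681

Utility is quasi-linear in q_2; the FOC for q_1 is 6/√q_1 = p_1/p_2.
Thus q_1* = (6·p_2/p_1)² — independent of I — with the rest of income spent on q_2.
Plugging in: q_1* = (6·2/19.78)² = 0.3681.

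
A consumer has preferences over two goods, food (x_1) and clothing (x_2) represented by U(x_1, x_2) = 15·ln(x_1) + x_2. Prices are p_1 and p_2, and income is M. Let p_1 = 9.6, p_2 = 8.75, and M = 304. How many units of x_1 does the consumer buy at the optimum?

MU_x_1 = 15/x_1, MU_x_2 = 1. Tangency: 15/x_1 = p_1/p_2.
So x_1*(p_1,p_2) = 15·p_2/p_1, independent of income; and x_2* = (M − 15·p_2)/p_2.
At the given prices: x_1* = 15·8.75/9.6 = 13.6719.

x_1* = 13.6719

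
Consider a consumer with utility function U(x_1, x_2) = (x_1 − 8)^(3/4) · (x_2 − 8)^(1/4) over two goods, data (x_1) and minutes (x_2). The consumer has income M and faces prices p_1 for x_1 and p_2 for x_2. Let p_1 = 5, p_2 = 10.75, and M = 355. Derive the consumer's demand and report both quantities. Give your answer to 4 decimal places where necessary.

x_1* = 42.35, x_2* = 13.3256

Let x_1' = x_1−8, x_2' = x_2−8. MRS = 3·x_2'/x_1' = p_1/p_2.
Substituting into the budget: x_1* = 8 + 0.75·(M − 8·p_1 − 8·p_2)/p_1, and x_2* = 8 + 0.25·(…)/p_2.
Discretionary income = 355 − 8·5 − 8·10.75 = 229; x_1* = 8 + 0.75·229/5 = 42.35; x_2* = 8 + 0.25·229/10.75 = 13.3256.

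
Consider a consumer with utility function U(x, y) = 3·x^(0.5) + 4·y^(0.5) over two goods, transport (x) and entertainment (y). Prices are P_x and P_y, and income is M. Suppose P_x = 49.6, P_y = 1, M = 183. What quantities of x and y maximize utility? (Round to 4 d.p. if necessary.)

MU_x ∝ 3·x^(-0.5), MU_y ∝ 4·y^(-0.5), so MRS = (3/4)·(y/x)^(0.5) = P_x/P_y.
Solve for the ratio: y/x = [(4/3)·P_x/P_y]^(2).
With the ratio pinned down, the budget gives x* = M/(P_x + P_y·(y/x)) and y* = (y/x)·x*.
Numerically y/x = 4373.617778, so x* = 183/(49.6 + 1·4373.617778) = 0.0414 and y* = 4373.617778·0.0414 = 180.9479.

x* = 0.0414, y* = 180.9479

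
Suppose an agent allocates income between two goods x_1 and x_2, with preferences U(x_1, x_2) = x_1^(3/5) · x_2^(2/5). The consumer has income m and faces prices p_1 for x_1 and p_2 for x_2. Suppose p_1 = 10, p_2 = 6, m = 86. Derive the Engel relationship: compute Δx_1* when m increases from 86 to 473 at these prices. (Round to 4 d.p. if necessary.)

Δx_1* = 23.22

MU_x_1/MU_x_2 = (0.6·x_2)/(0.4·x_1); tangency sets this equal to p_1/p_2.
So 0.6·p_2·x_2 = 0.4·p_1·x_1; combined with the budget, a share 0.6 of income goes to x_1.
Demand: x_1*(p_1,p_2,m) = 0.6·m/p_1 and x_2* = 0.4·m/p_2.
At p_1=10, p_2=6, m=86: x_1* = 0.6·86/10 = 5.16.
At m' = 473: x_1* = 28.38. Change: 28.38 − 5.16 = 23.22.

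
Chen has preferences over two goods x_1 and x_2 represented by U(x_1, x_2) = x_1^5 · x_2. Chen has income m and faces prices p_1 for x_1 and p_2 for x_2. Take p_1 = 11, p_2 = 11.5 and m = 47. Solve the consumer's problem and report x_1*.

x_1* = 3.5606

MU_x_1/MU_x_2 = (5·x_2)/(x_1); tangency sets this equal to p_1/p_2.
So 5·p_2·x_2 = p_1·x_1; combined with the budget, a share 5/6 of income goes to x_1.
Demand: x_1*(p_1,p_2,m) = 5/6·m/p_1 and x_2* = 1/6·m/p_2.
At p_1=11, p_2=11.5, m=47: x_1* = 5/6·47/11 = 3.5606.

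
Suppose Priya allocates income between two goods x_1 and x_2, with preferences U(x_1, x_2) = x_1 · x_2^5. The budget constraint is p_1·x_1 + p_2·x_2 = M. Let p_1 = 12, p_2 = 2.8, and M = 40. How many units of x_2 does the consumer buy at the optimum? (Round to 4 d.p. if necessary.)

x_2* = 11.9048

MU_x_1/MU_x_2 = (x_2)/(5·x_1); tangency sets this equal to p_1/p_2.
Rearranging, p_2·x_2 = 5·p_1·x_1. Substituting into the budget gives p_1·x_1·(1 + 5) = M.
Demand: x_1*(p_1,p_2,M) = 1/6·M/p_1 and x_2* = 5/6·M/p_2.
At p_1=12, p_2=2.8, M=40: x_2* = 5/6·40/2.8 = 11.9048.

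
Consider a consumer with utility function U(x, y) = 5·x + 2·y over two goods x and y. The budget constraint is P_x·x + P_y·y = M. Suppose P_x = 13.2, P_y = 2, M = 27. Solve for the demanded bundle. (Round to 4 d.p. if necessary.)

Perfect substitutes: compare marginal utility per dollar. 5/P_x vs 2/P_y → 0.3788 vs 1.
y gives more utility per dollar, so spend all income on y: y* = M/P_y, x* = 0.
Numerically: x* = 0, y* = 13.5.

x* = 0, y* = 13.5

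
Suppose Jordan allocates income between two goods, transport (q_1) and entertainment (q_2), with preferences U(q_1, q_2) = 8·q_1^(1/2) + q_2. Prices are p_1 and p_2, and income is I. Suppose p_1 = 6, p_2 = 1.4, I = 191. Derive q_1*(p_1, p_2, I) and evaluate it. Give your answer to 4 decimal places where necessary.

MU_q_1 = 4/√q_1, MU_q_2 = 1. Tangency: 4/√q_1 = p_1/p_2.
Solve: √q_1 = 4·p_2/p_1, so q_1*(p_1,p_2) = (4·p_2/p_1)², and q_2* = (I − p_1·q_1*)/p_2.
Plugging in: q_1* = (4·1.4/6)² = 0.8711.

q_1* = 0.8711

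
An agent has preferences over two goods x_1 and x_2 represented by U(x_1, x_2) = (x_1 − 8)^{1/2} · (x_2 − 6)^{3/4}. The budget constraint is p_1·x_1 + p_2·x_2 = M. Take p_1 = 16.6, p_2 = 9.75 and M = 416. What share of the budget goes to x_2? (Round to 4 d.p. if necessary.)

share on x_2 = 0.4647

MRS = (2/3)·(x_2−6)/(x_1−8). Tangency with p_1/p_2 gives x_2−6 = (3/2)·(p_1/p_2)·(x_1−8).
Substituting into the budget: x_1* = 8 + 0.4·(M − 8·p_1 − 6·p_2)/p_1, and x_2* = 6 + 0.6·(…)/p_2.
Discretionary income = 416 − 8·16.6 − 6·9.75 = 224.7; x_1* = 8 + 0.4·224.7/16.6 = 13.4145; x_2* = 6 + 0.6·224.7/9.75 = 19.8277.
Expenditure on x_2: 9.75·19.8277 = 193.32; share = 0.4647.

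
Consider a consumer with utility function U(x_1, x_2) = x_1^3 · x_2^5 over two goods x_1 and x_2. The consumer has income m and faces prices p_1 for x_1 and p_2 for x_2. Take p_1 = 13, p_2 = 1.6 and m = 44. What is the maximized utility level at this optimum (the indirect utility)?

Tangency: MRS = (3/5)·x_2/x_1 = p_1/p_2.
So 3·p_2·x_2 = 5·p_1·x_1; combined with the budget, a share 0.375 of income goes to x_1.
Demand: x_1*(p_1,p_2,m) = 0.375·m/p_1 and x_2* = 0.625·m/p_2.
At p_1=13, p_2=1.6, m=44: x_1* = 0.375·44/13 = 1.2692, x_2* = 17.1875.
Utility at the optimum: U(1.2692, 17.1875) = 3066799.1315.

V = 3066799.1315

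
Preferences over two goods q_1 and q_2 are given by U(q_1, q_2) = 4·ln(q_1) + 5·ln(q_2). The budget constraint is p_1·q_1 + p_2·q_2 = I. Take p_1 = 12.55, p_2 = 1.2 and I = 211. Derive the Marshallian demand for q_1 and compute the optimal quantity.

q_1* = 7.4723

MU_q_1/MU_q_2 = (4·q_2)/(5·q_1); tangency sets this equal to p_1/p_2.
Rearranging, p_2·q_2 = (5/4)·p_1·q_1. Substituting into the budget gives p_1·q_1·(1 + (5/4)) = I.
Demand: q_1*(p_1,p_2,I) = 4/9·I/p_1 and q_2* = 5/9·I/p_2.
At p_1=12.55, p_2=1.2, I=211: q_1* = 4/9·211/12.55 = 7.4723.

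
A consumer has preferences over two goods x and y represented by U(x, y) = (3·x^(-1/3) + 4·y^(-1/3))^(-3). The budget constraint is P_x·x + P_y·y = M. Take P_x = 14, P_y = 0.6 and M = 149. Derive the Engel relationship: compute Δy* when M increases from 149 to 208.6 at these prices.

Δy* = 35.8437

MU_x ∝ 3·x^(-4/3), MU_y ∝ 4·y^(-4/3), so MRS = (3/4)·(y/x)^(4/3) = P_x/P_y.
Hence y/x = ((4/3)·P_x/P_y)^(1/(4/3)), i.e. raised to the 0.75 power.
With the ratio pinned down, the budget gives x* = M/(P_x + P_y·(y/x)) and y* = (y/x)·x*.
Numerically y/x = 13.173059, so x* = 149/(14 + 0.6·13.173059) = 6.8025 and y* = 13.173059·6.8025 = 89.6092.
At M' = 208.6: y* = 125.4529. Change: 125.4529 − 89.6092 = 35.8437.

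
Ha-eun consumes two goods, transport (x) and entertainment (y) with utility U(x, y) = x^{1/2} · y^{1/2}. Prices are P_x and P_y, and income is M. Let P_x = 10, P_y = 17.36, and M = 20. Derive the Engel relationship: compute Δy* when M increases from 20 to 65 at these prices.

MU_x/MU_y = (0.5·y)/(0.5·x); tangency sets this equal to P_x/P_y.
Rearranging, P_y·y = P_x·x. Substituting into the budget gives P_x·x·(1 + 1) = M.
Demand: x*(P_x,P_y,M) = 0.5·M/P_x and y* = 0.5·M/P_y.
At P_x=10, P_y=17.36, M=20: y* = 0.5·20/17.36 = 0.576.
At M' = 65: y* = 1.8721. Change: 1.8721 − 0.576 = 1.2961.

Δy* = 1.2961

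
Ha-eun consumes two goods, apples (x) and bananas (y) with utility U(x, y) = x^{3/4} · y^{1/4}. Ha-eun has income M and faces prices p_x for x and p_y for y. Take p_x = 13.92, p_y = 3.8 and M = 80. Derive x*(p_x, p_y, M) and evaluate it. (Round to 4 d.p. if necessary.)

x* = 4.3103

Tangency: MRS = 3·y/x = p_x/p_y.
Rearranging, p_y·y = (1/3)·p_x·x. Substituting into the budget gives p_x·x·(1 + (1/3)) = M.
Demand: x*(p_x,p_y,M) = 0.75·M/p_x and y* = 0.25·M/p_y.
At p_x=13.92, p_y=3.8, M=80: x* = 0.75·80/13.92 = 4.3103.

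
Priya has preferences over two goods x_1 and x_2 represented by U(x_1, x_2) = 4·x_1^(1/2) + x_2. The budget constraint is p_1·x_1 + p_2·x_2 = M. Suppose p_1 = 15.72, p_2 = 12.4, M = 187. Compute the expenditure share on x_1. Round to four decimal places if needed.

share on x_1 = 0.2092

Utility is quasi-linear in x_2; the FOC for x_1 is 2/√x_1 = p_1/p_2.
Solve: √x_1 = 2·p_2/p_1, so x_1*(p_1,p_2) = (2·p_2/p_1)², and x_2* = (M − p_1·x_1*)/p_2.
Plugging in: x_1* = (2·12.4/15.72)² = 2.4888, x_2* = 11.9254.
Expenditure on x_1: 15.72·2.4888 = 39.1247; share = 0.2092.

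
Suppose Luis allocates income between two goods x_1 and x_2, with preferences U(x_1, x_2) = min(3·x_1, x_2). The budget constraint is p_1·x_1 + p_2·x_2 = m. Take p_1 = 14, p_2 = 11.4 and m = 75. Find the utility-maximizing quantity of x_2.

x_2* = 4.668

With perfect complements, no substitution: consume in ratio x_1:x_2 = 1:3.
Budget: p_1·x_1 + p_2·3·x_1 = m, so (p_1 + 3·p_2)·x_1 = m.
Demand: x_1*(p_1,p_2,m) = m/(p_1 + 3·p_2), x_2* = 3·m/(p_1 + 3·p_2).
Here 14 + 3·11.4 = 48.2, giving x_2* = 4.668.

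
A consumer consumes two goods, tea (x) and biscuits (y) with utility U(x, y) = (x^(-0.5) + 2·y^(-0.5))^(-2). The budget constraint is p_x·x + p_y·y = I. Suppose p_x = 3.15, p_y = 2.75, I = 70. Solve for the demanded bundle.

From the CES first-order condition, (1/2)·(y/x)^(1.5) = p_x/p_y.
Solve for the ratio: y/x = [2·p_x/p_y]^(2/3).
Substitute y = (y/x)·x into the budget: x* = I/(p_x + p_y·(y/x)).
Numerically y/x = 1.737822, so x* = 70/(3.15 + 2.75·1.737822) = 8.8283 and y* = 1.737822·8.8283 = 15.3421.

x* = 8.8283, y* = 15.3421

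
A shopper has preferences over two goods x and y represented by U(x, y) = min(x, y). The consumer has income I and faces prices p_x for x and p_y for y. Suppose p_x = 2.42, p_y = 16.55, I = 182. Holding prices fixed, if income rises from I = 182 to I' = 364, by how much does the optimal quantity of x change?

Δx* = 9.5941

With perfect complements, no substitution: consume in ratio x:y = 1:1.
Budget: p_x·x + p_y·x = I, so (p_x + p_y)·x = I.
Demand: x*(p_x,p_y,I) = I/(p_x + p_y), y* = I/(p_x + p_y).
Here 2.42 + 16.55 = 18.97, giving x* = 9.5941.
At I' = 364: x* = 19.1882. Change: 19.1882 − 9.5941 = 9.5941.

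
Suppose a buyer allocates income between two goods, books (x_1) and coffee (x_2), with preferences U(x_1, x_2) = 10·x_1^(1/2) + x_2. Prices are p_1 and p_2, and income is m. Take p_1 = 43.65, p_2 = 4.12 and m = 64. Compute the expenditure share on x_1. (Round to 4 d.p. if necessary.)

share on x_1 = 0.1519

MU_x_1 = 5/√x_1, MU_x_2 = 1. Tangency: 5/√x_1 = p_1/p_2.
Thus x_1* = (5·p_2/p_1)² — independent of m — with the rest of income spent on x_2.
Plugging in: x_1* = (5·4.12/43.65)² = 0.2227, x_2* = 13.1743.
Expenditure on x_1: 43.65·0.2227 = 9.7219; share = 0.1519.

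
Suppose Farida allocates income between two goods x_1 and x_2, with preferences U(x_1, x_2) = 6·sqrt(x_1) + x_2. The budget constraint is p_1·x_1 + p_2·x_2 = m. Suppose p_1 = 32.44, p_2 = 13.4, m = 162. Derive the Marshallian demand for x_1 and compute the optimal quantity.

Plugging in: x_1* = (3·13.4/32.44)² = 1.5356.

x_1* = 1.5356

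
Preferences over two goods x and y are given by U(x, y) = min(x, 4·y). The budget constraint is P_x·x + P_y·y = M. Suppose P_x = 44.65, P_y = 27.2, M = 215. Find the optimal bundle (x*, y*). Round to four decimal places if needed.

With perfect complements, no substitution: consume in ratio x:y = 4:1.
Budget: P_x·x + P_y·(1/4)·x = M, so (4·P_x + P_y)·x = 4·M.
Demand: x*(P_x,P_y,M) = 4·M/(4·P_x + P_y), y* = M/(4·P_x + P_y).
Here 4·44.65 + 27.2 = 205.8, giving x* = 4.1788 and y* = 1.0447.

x* = 4.1788, y* = 1.0447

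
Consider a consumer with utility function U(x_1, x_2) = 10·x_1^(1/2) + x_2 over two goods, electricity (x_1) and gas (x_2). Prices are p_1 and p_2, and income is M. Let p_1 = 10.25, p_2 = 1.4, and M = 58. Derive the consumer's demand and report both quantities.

MU_x_1 = 5/√x_1, MU_x_2 = 1. Tangency: 5/√x_1 = p_1/p_2.
Solve: √x_1 = 5·p_2/p_1, so x_1*(p_1,p_2) = (5·p_2/p_1)², and x_2* = (M − p_1·x_1*)/p_2.
Plugging in: x_1* = (5·1.4/10.25)² = 0.4664, x_2* = 38.0139.

x_1* = 0.4664, x_2* = 38.0139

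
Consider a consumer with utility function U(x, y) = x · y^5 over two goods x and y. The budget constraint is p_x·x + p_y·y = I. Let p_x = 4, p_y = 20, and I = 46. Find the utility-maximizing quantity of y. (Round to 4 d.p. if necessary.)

Demand: x*(p_x,p_y,I) = 1/6·I/p_x and y* = 5/6·I/p_y.
At p_x=4, p_y=20, I=46: y* = 5/6·46/20 = 1.9167.

y* = 1.9167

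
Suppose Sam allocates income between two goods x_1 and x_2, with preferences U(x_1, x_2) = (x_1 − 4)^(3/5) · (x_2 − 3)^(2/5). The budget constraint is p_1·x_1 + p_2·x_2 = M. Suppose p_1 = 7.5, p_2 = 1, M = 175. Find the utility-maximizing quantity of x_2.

x_2* = 59.8

This is Cobb-Douglas in (x_1−4, x_2−3): tangency gives 0.6·p_2·(x_2−3) = 0.4·p_1·(x_1−4).
After buying the subsistence bundle (4, 3), a share 0.6 of the remaining income goes to x_1: x_1* = 4 + 0.6·(M − 4p_1 − 3p_2)/p_1.
Discretionary income = 175 − 4·7.5 − 3·1 = 142; x_2* = 3 + 0.4·142/1 = 59.8.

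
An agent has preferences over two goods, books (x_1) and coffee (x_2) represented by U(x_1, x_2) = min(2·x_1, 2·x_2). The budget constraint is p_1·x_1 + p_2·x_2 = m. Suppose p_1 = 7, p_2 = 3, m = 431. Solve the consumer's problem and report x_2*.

x_2* = 43.1

Leontief preferences: the optimum is at the kink where x_1/2 = x_2/2, i.e. x_2 = x_1.
Budget: p_1·x_1 + p_2·x_1 = m, so (2·p_1 + 2·p_2)·x_1 = 2·m.
Demand: x_1*(p_1,p_2,m) = 2·m/(2·p_1 + 2·p_2), x_2* = 2·m/(2·p_1 + 2·p_2).
Here 2·7 + 2·3 = 20, giving x_2* = 43.1.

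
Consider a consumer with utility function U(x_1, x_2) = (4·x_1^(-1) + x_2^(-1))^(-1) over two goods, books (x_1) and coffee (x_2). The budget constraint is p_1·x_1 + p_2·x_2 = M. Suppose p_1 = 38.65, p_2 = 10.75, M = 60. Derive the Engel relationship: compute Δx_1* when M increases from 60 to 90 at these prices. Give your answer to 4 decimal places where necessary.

Δx_1* = 0.6142

From the CES first-order condition, 4·(x_2/x_1)^(2) = p_1/p_2.
Hence x_2/x_1 = ((1/4)·p_1/p_2)^(1/(2)), i.e. raised to the 0.5 power.
With the ratio pinned down, the budget gives x_1* = M/(p_1 + p_2·(x_2/x_1)) and x_2* = (x_2/x_1)·x_1*.
Numerically x_2/x_1 = 0.94807, so x_1* = 60/(38.65 + 10.75·0.94807) = 1.2285.
At M' = 90: x_1* = 1.8427. Change: 1.8427 − 1.2285 = 0.6142.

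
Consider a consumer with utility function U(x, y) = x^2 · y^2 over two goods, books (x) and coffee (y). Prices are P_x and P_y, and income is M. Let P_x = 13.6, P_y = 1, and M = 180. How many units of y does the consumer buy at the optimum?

The MRS is y/x. Set MRS = P_x/P_y.
Rearranging, P_y·y = P_x·x. Substituting into the budget gives P_x·x·(1 + 1) = M.
Demand: x*(P_x,P_y,M) = 0.5·M/P_x and y* = 0.5·M/P_y.
At P_x=13.6, P_y=1, M=180: y* = 0.5·180/1 = 90.

y* = 90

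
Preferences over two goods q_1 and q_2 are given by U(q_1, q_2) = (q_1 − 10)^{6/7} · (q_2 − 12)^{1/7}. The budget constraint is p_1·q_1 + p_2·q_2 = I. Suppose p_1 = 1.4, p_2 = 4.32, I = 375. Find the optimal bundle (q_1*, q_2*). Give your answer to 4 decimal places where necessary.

q_1* = 199.2816, q_2* = 22.2235

Substituting into the budget: q_1* = 10 + 6/7·(I − 10·p_1 − 12·p_2)/p_1, and q_2* = 12 + 1/7·(…)/p_2.
Discretionary income = 375 − 10·1.4 − 12·4.32 = 309.16; q_1* = 10 + 6/7·309.16/1.4 = 199.2816; q_2* = 12 + 1/7·309.16/4.32 = 22.2235.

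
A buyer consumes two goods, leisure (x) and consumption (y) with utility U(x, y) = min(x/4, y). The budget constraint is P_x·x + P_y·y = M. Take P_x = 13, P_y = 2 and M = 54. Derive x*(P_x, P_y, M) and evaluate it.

x* = 4

Leontief preferences: the optimum is at the kink where x/4 = y/1, i.e. y = (1/4)·x.
Budget: P_x·x + P_y·(1/4)·x = M, so (4·P_x + P_y)·x = 4·M.
Demand: x*(P_x,P_y,M) = 4·M/(4·P_x + P_y), y* = M/(4·P_x + P_y).
Here 4·13 + 2 = 54, giving x* = 4.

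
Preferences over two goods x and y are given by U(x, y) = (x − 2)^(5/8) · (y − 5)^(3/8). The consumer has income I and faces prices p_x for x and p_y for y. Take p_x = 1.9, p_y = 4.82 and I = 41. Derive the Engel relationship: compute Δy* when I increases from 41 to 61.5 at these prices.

Δy* = 1.5949

This is Cobb-Douglas in (x−2, y−5): tangency gives 0.625·p_y·(y−5) = 0.375·p_x·(x−2).
Substituting into the budget: x* = 2 + 0.625·(I − 2·p_x − 5·p_y)/p_x, and y* = 5 + 0.375·(…)/p_y.
Discretionary income = 41 − 2·1.9 − 5·4.82 = 13.1; y* = 5 + 0.375·13.1/4.82 = 6.0192.
At I' = 61.5: y* = 7.6141. Change: 7.6141 − 6.0192 = 1.5949.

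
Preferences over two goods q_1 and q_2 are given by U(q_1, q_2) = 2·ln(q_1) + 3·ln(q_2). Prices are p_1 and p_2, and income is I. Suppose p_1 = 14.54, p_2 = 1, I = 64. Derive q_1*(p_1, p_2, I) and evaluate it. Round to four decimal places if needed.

The MRS is (2/3)·q_2/q_1. Set MRS = p_1/p_2.
Rearranging, p_2·q_2 = (3/2)·p_1·q_1. Substituting into the budget gives p_1·q_1·(1 + (3/2)) = I.
Demand: q_1*(p_1,p_2,I) = 0.4·I/p_1 and q_2* = 0.6·I/p_2.
At p_1=14.54, p_2=1, I=64: q_1* = 0.4·64/14.54 = 1.7607.

q_1* = 1.7607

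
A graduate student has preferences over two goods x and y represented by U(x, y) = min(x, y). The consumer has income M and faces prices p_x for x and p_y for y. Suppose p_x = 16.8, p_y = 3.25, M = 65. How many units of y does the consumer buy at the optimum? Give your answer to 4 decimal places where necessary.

Demand: x*(p_x,p_y,M) = M/(p_x + p_y), y* = M/(p_x + p_y).
Here 16.8 + 3.25 = 20.05, giving y* = 3.2419.

y* = 3.2419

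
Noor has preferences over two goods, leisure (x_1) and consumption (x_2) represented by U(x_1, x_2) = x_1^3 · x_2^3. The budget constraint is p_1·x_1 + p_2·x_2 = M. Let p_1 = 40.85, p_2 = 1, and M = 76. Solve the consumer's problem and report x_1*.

x_1* = 0.9302

Demand: x_1*(p_1,p_2,M) = 0.5·M/p_1 and x_2* = 0.5·M/p_2.
At p_1=40.85, p_2=1, M=76: x_1* = 0.5·76/40.85 = 0.9302.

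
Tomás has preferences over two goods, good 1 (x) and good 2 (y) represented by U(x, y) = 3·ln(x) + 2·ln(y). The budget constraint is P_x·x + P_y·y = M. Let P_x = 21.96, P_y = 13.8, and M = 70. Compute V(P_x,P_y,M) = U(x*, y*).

At P_x=21.96, P_y=13.8, M=70: x* = 0.6·70/21.96 = 1.9126, y* = 2.029.
Utility at the optimum: U(1.9126, 2.029) = 3.3604.

V = 3.3604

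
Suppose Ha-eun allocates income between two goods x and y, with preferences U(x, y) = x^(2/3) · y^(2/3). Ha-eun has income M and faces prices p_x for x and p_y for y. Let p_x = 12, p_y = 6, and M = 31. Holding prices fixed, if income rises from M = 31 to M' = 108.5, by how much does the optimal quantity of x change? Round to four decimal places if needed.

The MRS is y/x. Set MRS = p_x/p_y.
So 2/3·p_y·y = 2/3·p_x·x; combined with the budget, a share 0.5 of income goes to x.
Demand: x*(p_x,p_y,M) = 0.5·M/p_x and y* = 0.5·M/p_y.
At p_x=12, p_y=6, M=31: x* = 0.5·31/12 = 1.2917.
At M' = 108.5: x* = 4.5208. Change: 4.5208 − 1.2917 = 3.2292.

Δx* = 3.2292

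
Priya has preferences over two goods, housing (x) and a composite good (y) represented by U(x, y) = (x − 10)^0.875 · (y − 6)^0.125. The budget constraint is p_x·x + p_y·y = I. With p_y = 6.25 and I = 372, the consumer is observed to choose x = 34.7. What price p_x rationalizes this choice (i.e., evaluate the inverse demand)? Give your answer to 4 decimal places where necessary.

p_x = 8.75

Let x' = x−10, y' = y−6. MRS = 7·y'/x' = p_x/p_y.
Substituting into the budget: x* = 10 + 0.875·(I − 10·p_x − 6·p_y)/p_x, and y* = 6 + 0.125·(…)/p_y.
Set x* = 34.7 in the demand function and solve for p_x: p_x = 8.75.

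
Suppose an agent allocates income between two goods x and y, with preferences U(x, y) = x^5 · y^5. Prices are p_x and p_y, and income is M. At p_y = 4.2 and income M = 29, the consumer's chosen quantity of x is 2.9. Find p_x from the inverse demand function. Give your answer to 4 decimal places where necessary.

p_x = 5

MU_x/MU_y = (5·y)/(5·x); tangency sets this equal to p_x/p_y.
So 5·p_y·y = 5·p_x·x; combined with the budget, a share 0.5 of income goes to x.
Demand: x*(p_x,p_y,M) = 0.5·M/p_x and y* = 0.5·M/p_y.
Set x* = 2.9 in the demand function and solve for p_x: p_x = 5.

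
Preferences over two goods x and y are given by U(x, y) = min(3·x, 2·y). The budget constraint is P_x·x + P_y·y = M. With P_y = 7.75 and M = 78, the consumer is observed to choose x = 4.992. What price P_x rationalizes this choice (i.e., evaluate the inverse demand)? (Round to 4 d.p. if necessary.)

With perfect complements, no substitution: consume in ratio x:y = 2:3.
Budget: P_x·x + P_y·(3/2)·x = M, so (2·P_x + 3·P_y)·x = 2·M.
Demand: x*(P_x,P_y,M) = 2·M/(2·P_x + 3·P_y), y* = 3·M/(2·P_x + 3·P_y).
Set x* = 4.992 in the demand function and solve for P_x: P_x = 4.

P_x = 4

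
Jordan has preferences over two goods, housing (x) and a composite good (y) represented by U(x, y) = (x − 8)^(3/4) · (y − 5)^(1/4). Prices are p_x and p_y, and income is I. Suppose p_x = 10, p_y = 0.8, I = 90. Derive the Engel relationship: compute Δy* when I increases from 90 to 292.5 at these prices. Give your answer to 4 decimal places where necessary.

Δy* = 63.2812

Substituting into the budget: x* = 8 + 0.75·(I − 8·p_x − 5·p_y)/p_x, and y* = 5 + 0.25·(…)/p_y.
Discretionary income = 90 − 8·10 − 5·0.8 = 6; y* = 5 + 0.25·6/0.8 = 6.875.
At I' = 292.5: y* = 70.1562. Change: 70.1562 − 6.875 = 63.2812.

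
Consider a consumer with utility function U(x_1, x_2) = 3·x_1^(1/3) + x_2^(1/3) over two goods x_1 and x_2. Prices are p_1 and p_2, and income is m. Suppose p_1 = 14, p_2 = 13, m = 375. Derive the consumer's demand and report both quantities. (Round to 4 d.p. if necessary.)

x_1* = 22.3267, x_2* = 4.802

Substitute x_2 = (x_2/x_1)·x_1 into the budget: x_1* = m/(p_1 + p_2·(x_2/x_1)).
Numerically x_2/x_1 = 0.215078, so x_1* = 375/(14 + 13·0.215078) = 22.3267 and x_2* = 0.215078·22.3267 = 4.802.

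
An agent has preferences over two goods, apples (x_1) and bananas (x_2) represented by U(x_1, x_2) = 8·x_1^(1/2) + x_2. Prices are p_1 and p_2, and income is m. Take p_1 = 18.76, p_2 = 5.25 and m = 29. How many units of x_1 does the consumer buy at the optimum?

Set MRS = p_1/p_2: 4·x_1^(−1/2) = p_1/p_2.
Thus x_1* = (4·p_2/p_1)² — independent of m — with the rest of income spent on x_2.
Plugging in: x_1* = (4·5.25/18.76)² = 1.2531.

x_1* = 1.2531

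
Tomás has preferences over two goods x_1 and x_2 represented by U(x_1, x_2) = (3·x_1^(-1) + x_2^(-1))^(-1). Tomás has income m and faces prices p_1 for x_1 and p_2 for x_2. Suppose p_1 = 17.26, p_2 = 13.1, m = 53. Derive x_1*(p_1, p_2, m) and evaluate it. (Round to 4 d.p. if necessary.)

x_1* = 2.0431

From the CES first-order condition, 3·(x_2/x_1)^(2) = p_1/p_2.
Solve for the ratio: x_2/x_1 = [(1/3)·p_1/p_2]^(0.5).
With the ratio pinned down, the budget gives x_1* = m/(p_1 + p_2·(x_2/x_1)) and x_2* = (x_2/x_1)·x_1*.
Numerically x_2/x_1 = 0.662711, so x_1* = 53/(17.26 + 13.1·0.662711) = 2.0431.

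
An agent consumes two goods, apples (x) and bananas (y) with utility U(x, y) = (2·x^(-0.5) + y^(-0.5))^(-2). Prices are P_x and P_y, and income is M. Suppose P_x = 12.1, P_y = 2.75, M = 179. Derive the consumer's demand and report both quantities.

Substitute y = (y/x)·x into the budget: x* = M/(P_x + P_y·(y/x)).
Numerically y/x = 1.691538, so x* = 179/(12.1 + 2.75·1.691538) = 10.6855 and y* = 1.691538·10.6855 = 18.0749.

x* = 10.6855, y* = 18.0749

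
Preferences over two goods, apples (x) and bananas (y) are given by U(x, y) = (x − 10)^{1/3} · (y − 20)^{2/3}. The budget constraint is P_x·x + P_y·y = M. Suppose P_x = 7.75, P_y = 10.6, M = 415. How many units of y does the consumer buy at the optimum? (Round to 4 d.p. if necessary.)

This is Cobb-Douglas in (x−10, y−20): tangency gives 1/3·P_y·(y−20) = 2/3·P_x·(x−10).
Substituting into the budget: x* = 10 + 1/3·(M − 10·P_x − 20·P_y)/P_x, and y* = 20 + 2/3·(…)/P_y.
Discretionary income = 415 − 10·7.75 − 20·10.6 = 125.5; y* = 20 + 2/3·125.5/10.6 = 27.8931.

y* = 27.8931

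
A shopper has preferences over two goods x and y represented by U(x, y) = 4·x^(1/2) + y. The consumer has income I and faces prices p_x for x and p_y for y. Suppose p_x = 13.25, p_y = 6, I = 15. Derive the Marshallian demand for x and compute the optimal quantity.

x* = 0.8202

Utility is quasi-linear in y; the FOC for x is 2/√x = p_x/p_y.
Solve: √x = 2·p_y/p_x, so x*(p_x,p_y) = (2·p_y/p_x)², and y* = (I − p_x·x*)/p_y.
Plugging in: x* = (2·6/13.25)² = 0.8202.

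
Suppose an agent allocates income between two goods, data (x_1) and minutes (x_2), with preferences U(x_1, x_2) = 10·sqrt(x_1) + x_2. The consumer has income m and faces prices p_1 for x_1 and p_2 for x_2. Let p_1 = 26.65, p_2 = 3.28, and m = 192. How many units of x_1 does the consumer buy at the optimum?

Solve: √x_1 = 5·p_2/p_1, so x_1*(p_1,p_2) = (5·p_2/p_1)², and x_2* = (m − p_1·x_1*)/p_2.
Plugging in: x_1* = (5·3.28/26.65)² = 0.3787.

x_1* = 0.3787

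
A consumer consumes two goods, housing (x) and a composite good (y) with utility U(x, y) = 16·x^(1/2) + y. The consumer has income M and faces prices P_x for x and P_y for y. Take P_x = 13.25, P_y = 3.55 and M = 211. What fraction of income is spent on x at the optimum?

Solve: √x = 8·P_y/P_x, so x*(P_x,P_y) = (8·P_y/P_x)², and y* = (M − P_x·x*)/P_y.
Plugging in: x* = (8·3.55/13.25)² = 4.5941, y* = 42.2894.
Expenditure on x: 13.25·4.5941 = 60.8725; share = 0.2885.

share on x = 0.2885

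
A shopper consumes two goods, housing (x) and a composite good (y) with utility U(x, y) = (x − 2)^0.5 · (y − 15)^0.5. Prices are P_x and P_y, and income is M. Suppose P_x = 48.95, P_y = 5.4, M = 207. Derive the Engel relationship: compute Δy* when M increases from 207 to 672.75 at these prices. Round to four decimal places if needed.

Δy* = 43.125

Let x' = x−2, y' = y−15. MRS = y'/x' = P_x/P_y.
Substituting into the budget: x* = 2 + 0.5·(M − 2·P_x − 15·P_y)/P_x, and y* = 15 + 0.5·(…)/P_y.
Discretionary income = 207 − 2·48.95 − 15·5.4 = 28.1; y* = 15 + 0.5·28.1/5.4 = 17.6019.
At M' = 672.75: y* = 60.7269. Change: 60.7269 − 17.6019 = 43.125.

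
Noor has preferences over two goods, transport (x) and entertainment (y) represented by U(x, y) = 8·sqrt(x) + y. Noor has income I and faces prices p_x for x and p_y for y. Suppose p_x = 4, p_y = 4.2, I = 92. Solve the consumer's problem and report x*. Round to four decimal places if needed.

x* = 17.64

MU_x = 4/√x, MU_y = 1. Tangency: 4/√x = p_x/p_y.
Thus x* = (4·p_y/p_x)² — independent of I — with the rest of income spent on y.
Plugging in: x* = (4·4.2/4)² = 17.64.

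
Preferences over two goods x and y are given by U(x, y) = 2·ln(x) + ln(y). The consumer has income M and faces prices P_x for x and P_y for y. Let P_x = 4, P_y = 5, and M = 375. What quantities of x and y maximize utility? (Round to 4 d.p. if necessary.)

The MRS is 2·y/x. Set MRS = P_x/P_y.
So 2·P_y·y = P_x·x; combined with the budget, a share 2/3 of income goes to x.
Demand: x*(P_x,P_y,M) = 2/3·M/P_x and y* = 1/3·M/P_y.
At P_x=4, P_y=5, M=375: x* = 2/3·375/4 = 62.5, y* = 25.

x* = 62.5, y* = 25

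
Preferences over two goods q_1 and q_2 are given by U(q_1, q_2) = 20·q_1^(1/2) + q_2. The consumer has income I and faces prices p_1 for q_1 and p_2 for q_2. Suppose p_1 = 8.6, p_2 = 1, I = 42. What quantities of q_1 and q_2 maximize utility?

Thus q_1* = (10·p_2/p_1)² — independent of I — with the rest of income spent on q_2.
Plugging in: q_1* = (10·1/8.6)² = 1.3521, q_2* = 30.3721.

q_1* = 1.3521, q_2* = 30.3721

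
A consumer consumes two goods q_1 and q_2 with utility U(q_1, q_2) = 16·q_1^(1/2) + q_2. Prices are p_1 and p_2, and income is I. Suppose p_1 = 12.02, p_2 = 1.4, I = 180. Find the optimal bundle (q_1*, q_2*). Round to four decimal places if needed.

q_1* = 0.8682, q_2* = 121.1172

Set MRS = p_1/p_2: 8·q_1^(−1/2) = p_1/p_2.
Solve: √q_1 = 8·p_2/p_1, so q_1*(p_1,p_2) = (8·p_2/p_1)², and q_2* = (I − p_1·q_1*)/p_2.
Plugging in: q_1* = (8·1.4/12.02)² = 0.8682, q_2* = 121.1172.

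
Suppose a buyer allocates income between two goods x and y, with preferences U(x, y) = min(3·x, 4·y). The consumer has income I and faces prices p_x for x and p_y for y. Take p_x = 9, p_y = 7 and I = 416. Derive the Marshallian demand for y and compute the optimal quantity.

y* = 21.8947

Demand: x*(p_x,p_y,I) = 4·I/(4·p_x + 3·p_y), y* = 3·I/(4·p_x + 3·p_y).
Here 4·9 + 3·7 = 57, giving y* = 21.8947.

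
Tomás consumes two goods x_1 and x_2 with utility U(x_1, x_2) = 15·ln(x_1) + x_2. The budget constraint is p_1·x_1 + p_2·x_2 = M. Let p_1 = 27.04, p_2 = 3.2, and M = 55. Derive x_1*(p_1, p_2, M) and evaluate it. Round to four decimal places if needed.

At the given prices: x_1* = 15·3.2/27.04 = 1.7751.

x_1* = 1.7751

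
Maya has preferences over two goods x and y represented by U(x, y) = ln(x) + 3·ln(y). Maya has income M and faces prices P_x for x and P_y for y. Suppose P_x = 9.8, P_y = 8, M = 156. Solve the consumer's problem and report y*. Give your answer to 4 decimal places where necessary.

y* = 14.625

The MRS is (1/3)·y/x. Set MRS = P_x/P_y.
Rearranging, P_y·y = 3·P_x·x. Substituting into the budget gives P_x·x·(1 + 3) = M.
Demand: x*(P_x,P_y,M) = 0.25·M/P_x and y* = 0.75·M/P_y.
At P_x=9.8, P_y=8, M=156: y* = 0.75·156/8 = 14.625.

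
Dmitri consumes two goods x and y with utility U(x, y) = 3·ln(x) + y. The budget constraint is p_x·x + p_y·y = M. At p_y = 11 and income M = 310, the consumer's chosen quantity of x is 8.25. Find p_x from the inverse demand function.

p_x = 4

MU_x = 3/x, MU_y = 1. Tangency: 3/x = p_x/p_y.
So x*(p_x,p_y) = 3·p_y/p_x, independent of income; and y* = (M − 3·p_y)/p_y.
Set x* = 8.25 in the demand function and solve for p_x: p_x = 4.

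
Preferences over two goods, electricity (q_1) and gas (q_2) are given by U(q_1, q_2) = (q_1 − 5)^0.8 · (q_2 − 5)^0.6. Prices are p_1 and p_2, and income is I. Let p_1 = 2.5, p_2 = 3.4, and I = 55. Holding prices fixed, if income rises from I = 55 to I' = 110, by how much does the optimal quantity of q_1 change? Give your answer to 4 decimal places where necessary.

Discretionary income = 55 − 5·2.5 − 5·3.4 = 25.5; q_1* = 5 + 4/7·25.5/2.5 = 10.8286.
At I' = 110: q_1* = 23.4. Change: 23.4 − 10.8286 = 12.5714.

Δq_1* = 12.5714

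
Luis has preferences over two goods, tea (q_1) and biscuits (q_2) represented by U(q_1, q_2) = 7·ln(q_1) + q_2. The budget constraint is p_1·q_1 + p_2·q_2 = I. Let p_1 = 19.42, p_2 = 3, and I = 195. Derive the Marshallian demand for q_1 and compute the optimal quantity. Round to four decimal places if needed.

MU_q_1 = 7/q_1, MU_q_2 = 1. Tangency: 7/q_1 = p_1/p_2.
So q_1*(p_1,p_2) = 7·p_2/p_1, independent of income; and q_2* = (I − 7·p_2)/p_2.
At the given prices: q_1* = 7·3/19.42 = 1.0814.

q_1* = 1.0814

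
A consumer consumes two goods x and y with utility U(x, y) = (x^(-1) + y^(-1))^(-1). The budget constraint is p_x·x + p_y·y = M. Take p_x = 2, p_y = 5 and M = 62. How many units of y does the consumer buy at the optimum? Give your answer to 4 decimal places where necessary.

MRS = MU_x/MU_y = (y/x)^(2). Set equal to p_x/p_y.
Solve for the ratio: y/x = [p_x/p_y]^(0.5).
Substitute y = (y/x)·x into the budget: x* = M/(p_x + p_y·(y/x)).
Numerically y/x = 0.632456, so x* = 62/(2 + 5·0.632456) = 12.0102 and y* = 0.632456·12.0102 = 7.5959.

y* = 7.5959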